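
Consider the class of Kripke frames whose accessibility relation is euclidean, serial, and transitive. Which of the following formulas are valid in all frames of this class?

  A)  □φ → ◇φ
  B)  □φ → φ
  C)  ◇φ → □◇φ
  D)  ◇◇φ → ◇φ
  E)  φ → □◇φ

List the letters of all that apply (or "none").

A, C, D

(A) □φ → ◇φ (axiom D) characterises the serial frames. Every such R is serial — valid.
(B) □φ → φ is axiom T; it is valid on a frame exactly when R is reflexive. Such an R need not be reflexive, so not valid.
(C) ◇φ → □◇φ (axiom 5) characterises the euclidean frames. Every such R is euclidean — valid.
(D) ◇◇φ → ◇φ is the dual of axiom 4; it is valid on a frame exactly when R is transitive. Every such R is transitive, so valid.
(E) φ → □◇φ (axiom B) characterises the symmetric frames. Such an R need not be symmetric — not valid.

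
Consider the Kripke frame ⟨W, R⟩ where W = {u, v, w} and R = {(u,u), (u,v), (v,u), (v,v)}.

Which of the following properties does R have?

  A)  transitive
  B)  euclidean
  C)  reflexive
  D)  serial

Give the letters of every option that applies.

(A) transitive: R is closed under composition.
(B) euclidean: any two R-successors of the same world are R-related.
(C) not reflexive: not w R w.
(D) not serial: w has no R-successor.

A, B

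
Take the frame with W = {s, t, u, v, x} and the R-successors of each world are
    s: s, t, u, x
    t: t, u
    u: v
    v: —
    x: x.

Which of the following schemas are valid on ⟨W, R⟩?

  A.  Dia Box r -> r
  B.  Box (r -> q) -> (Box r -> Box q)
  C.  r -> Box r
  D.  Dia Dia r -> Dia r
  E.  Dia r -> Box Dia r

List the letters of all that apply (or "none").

B

R is not symmetric: s R t but not t R s.
R is not transitive: s R u and u R v but not s R v.
R is not euclidean: s R t and s R s but not t R s.
R is not a subset of the identity: s R t with s ≠ t.
(A) Dia Box r -> r is the dual of axiom B, which corresponds to symmetry. R is not symmetric — not valid.
(B) Box (r -> q) -> (Box r -> Box q) is axiom K, valid on every Kripke frame — valid.
(C) r -> Box r is valid only on frames where every R-edge is a self-loop. Here R ⊄ identity — not valid.
(D) Dia Dia r -> Dia r is the dual of axiom 4, which corresponds to transitivity. R is not transitive — not valid.
(E) Dia r -> Box Dia r is axiom 5; it is valid on a frame exactly when R is euclidean. R is not euclidean, so not valid.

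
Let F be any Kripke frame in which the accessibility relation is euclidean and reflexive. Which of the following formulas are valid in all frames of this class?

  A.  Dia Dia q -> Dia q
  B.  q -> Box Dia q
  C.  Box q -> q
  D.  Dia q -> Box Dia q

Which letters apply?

A reflexive euclidean relation is also symmetric (from wRw and wRv the euclidean condition gives vRw) and hence transitive; it is an equivalence relation.
(A) the dual of axiom 4: valid iff R is transitive. Every such R is transitive — valid.
(B) q -> Box Dia q is axiom B; it is valid on a frame exactly when R is symmetric. Every such R is symmetric, so valid.
(C) Box q -> q is axiom T, which corresponds to reflexivity. Every such R is reflexive — valid.
(D) Dia q -> Box Dia q is axiom 5; it is valid on a frame exactly when R is euclidean. Every such R is euclidean, so valid.

A, B, C, D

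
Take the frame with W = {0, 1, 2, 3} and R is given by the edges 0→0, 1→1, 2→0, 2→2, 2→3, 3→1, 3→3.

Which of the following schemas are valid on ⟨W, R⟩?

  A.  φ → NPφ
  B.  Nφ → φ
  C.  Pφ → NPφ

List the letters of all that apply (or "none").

B

R is reflexive: each world relates to itself.
R is not symmetric: 2 R 0 but not 0 R 2.
R is not euclidean: 2 R 0 and 2 R 2 but not 0 R 2.
(A) φ → NPφ (axiom B) characterises the symmetric frames. R is not symmetric — not valid.
(B) Nφ → φ is axiom T, which corresponds to reflexivity. R is reflexive — valid.
(C) axiom 5: valid iff R is euclidean. R is not euclidean — not valid.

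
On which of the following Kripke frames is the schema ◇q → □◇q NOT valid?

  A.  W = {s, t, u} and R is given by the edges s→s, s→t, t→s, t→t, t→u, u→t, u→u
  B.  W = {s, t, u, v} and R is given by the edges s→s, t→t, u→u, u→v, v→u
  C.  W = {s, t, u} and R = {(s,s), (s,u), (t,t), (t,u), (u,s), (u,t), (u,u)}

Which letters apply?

A, B, C

The schema ◇q → □◇q is axiom 5; it is valid on a frame iff R is euclidean.
(A) R is not euclidean (t R s and t R u but not s R u), so the schema fails here.
(B) R is not euclidean (u R v and u R v but not v R v), so the schema fails here.
(C) R is not euclidean (u R s and u R t but not s R t), so the schema fails here.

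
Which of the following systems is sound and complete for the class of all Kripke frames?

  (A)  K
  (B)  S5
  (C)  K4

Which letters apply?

(A) K is determined by exactly this class.
(B) S5 is determined by the class of reflexive, symmetric, and transitive frames.
(C) K4 is determined by the class of transitive frames.

A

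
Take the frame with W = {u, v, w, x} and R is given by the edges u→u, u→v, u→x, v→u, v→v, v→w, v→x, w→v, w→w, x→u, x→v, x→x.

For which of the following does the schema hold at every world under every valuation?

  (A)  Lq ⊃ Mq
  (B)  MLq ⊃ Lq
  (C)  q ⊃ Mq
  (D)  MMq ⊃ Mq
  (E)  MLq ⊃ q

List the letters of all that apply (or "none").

A, C, E

R is reflexive: each world relates to itself.
R is symmetric: every R-edge is matched by its reverse.
R is not transitive: u R v and v R w but not u R w.
R is not euclidean: v R u and v R w but not u R w.
R is serial: every world has an R-successor.
(A) Lq ⊃ Mq is axiom D; it is valid on a frame exactly when R is serial. R is serial, so valid.
(B) the dual of axiom 5: valid iff R is euclidean. R is not euclidean — not valid.
(C) q ⊃ Mq (the dual of axiom T) characterises the reflexive frames. R is reflexive — valid.
(D) MMq ⊃ Mq (the dual of axiom 4) characterises the transitive frames. R is not transitive — not valid.
(E) MLq ⊃ q is the dual of axiom B; it is valid on a frame exactly when R is symmetric. R is symmetric, so valid.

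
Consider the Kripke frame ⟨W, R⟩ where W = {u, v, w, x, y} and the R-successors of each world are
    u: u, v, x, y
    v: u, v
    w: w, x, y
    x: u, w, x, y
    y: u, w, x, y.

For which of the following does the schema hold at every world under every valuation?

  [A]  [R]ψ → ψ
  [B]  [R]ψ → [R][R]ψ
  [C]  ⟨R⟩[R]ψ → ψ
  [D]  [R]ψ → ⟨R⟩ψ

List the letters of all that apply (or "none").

R is reflexive: each world relates to itself.
R is symmetric: every R-edge is matched by its reverse.
R is not transitive: u R x and x R w but not u R w.
R is serial: every world has an R-successor.
(A) axiom T: valid iff R is reflexive. R is reflexive — valid.
(B) axiom 4: valid iff R is transitive. R is not transitive — not valid.
(C) the dual of axiom B: valid iff R is symmetric. R is symmetric — valid.
(D) [R]ψ → ⟨R⟩ψ (axiom D) characterises the serial frames. R is serial — valid.

A, C, D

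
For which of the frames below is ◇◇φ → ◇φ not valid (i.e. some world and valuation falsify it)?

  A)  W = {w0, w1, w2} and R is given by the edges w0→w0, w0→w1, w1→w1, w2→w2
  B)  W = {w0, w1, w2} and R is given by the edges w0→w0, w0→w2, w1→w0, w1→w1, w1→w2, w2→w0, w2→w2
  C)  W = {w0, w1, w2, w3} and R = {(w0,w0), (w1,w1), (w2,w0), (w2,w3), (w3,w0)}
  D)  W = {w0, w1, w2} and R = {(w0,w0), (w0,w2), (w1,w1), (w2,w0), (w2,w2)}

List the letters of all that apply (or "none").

The schema ◇◇φ → ◇φ is the dual of axiom 4; it is valid on a frame iff R is transitive.
(A) R is transitive (R is closed under composition), so the schema is valid here.
(B) R is transitive (R is closed under composition), so the schema is valid here.
(C) R is transitive (R is closed under composition), so the schema is valid here.
(D) R is transitive (R is closed under composition), so the schema is valid here.

none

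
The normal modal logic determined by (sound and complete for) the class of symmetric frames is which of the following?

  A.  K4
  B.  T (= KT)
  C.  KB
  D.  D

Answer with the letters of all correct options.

(A) K4 is determined by the class of transitive frames.
(B) T (= KT) is determined by the class of reflexive frames.
(C) KB is determined by exactly this class.
(D) D is determined by the class of serial frames.

C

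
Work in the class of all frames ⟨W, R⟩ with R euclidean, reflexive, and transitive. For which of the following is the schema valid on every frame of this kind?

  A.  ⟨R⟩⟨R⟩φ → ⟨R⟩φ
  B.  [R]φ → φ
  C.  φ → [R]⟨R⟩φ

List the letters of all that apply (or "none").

A relation that is euclidean, reflexive, and transitive is also serial and symmetric.
(A) ⟨R⟩⟨R⟩φ → ⟨R⟩φ is the dual of axiom 4; it is valid on a frame exactly when R is transitive. Every such R is transitive, so valid.
(B) [R]φ → φ is axiom T; it is valid on a frame exactly when R is reflexive. Every such R is reflexive, so valid.
(C) φ → [R]⟨R⟩φ is axiom B, which corresponds to symmetry. Every such R is symmetric — valid.

A, B, C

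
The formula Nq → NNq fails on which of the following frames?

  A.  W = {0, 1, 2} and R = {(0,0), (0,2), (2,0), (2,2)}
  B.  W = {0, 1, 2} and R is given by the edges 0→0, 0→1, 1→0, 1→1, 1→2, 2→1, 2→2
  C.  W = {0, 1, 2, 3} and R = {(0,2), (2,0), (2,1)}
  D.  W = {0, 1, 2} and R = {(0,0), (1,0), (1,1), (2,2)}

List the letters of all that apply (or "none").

The schema Nq → NNq is axiom 4; it is valid on a frame iff R is transitive.
(A) R is transitive (R is closed under composition), so the schema is valid here.
(B) R is not transitive (0 R 1 and 1 R 2 but not 0 R 2), so the schema fails here.
(C) R is not transitive (0 R 2 and 2 R 0 but not 0 R 0), so the schema fails here.
(D) R is transitive (R is closed under composition), so the schema is valid here.

B, C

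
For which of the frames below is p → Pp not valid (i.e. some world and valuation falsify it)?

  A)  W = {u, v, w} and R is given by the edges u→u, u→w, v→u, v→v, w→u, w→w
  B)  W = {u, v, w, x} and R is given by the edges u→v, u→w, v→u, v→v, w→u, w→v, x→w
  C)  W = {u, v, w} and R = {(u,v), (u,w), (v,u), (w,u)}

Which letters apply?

B, C

The schema p → Pp is the dual of axiom T; it is valid on a frame iff R is reflexive.
(A) R is reflexive (each world relates to itself), so the schema is valid here.
(B) R is not reflexive (not u R u), so the schema fails here.
(C) R is not reflexive (not u R u), so the schema fails here.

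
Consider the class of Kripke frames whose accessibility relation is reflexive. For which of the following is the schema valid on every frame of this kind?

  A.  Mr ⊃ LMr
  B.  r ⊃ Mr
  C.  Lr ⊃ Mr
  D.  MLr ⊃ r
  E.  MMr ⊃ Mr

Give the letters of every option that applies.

A reflexive relation is serial.
(A) Mr ⊃ LMr is axiom 5, which corresponds to the euclidean property. Such an R need not be euclidean — not valid.
(B) r ⊃ Mr (the dual of axiom T) characterises the reflexive frames. Every such R is reflexive — valid.
(C) axiom D: valid iff R is serial. Every such R is serial — valid.
(D) MLr ⊃ r is the dual of axiom B, which corresponds to symmetry. Such an R need not be symmetric — not valid.
(E) MMr ⊃ Mr (the dual of axiom 4) characterises the transitive frames. Such an R need not be transitive — not valid.

B, C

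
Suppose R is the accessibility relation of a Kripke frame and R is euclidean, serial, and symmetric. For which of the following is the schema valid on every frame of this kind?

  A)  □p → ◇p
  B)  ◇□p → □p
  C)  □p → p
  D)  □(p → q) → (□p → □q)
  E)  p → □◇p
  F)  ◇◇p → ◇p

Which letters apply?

A, B, C, D, E, F

Serial, symmetric and euclidean together give transitive (from symmetry + euclidean) and then reflexive; the relation is an equivalence.
(A) axiom D: valid iff R is serial. Every such R is serial — valid.
(B) ◇□p → □p is the dual of axiom 5; it is valid on a frame exactly when R is euclidean. Every such R is euclidean, so valid.
(C) □p → p is axiom T, which corresponds to reflexivity. Every such R is reflexive — valid.
(D) □(p → q) → (□p → □q) is axiom K, valid on every Kripke frame — valid.
(E) p → □◇p is axiom B; it is valid on a frame exactly when R is symmetric. Every such R is symmetric, so valid.
(F) the dual of axiom 4: valid iff R is transitive. Every such R is transitive — valid.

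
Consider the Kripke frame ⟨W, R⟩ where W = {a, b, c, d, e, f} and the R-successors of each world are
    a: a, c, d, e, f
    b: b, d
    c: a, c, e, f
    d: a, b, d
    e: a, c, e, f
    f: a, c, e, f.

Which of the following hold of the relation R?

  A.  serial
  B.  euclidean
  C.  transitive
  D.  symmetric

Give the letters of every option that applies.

(A) serial: every world has an R-successor.
(B) not euclidean: a R c and a R d but not c R d.
(C) not transitive: a R d and d R b but not a R b.
(D) symmetric: every R-edge is matched by its reverse.

A, D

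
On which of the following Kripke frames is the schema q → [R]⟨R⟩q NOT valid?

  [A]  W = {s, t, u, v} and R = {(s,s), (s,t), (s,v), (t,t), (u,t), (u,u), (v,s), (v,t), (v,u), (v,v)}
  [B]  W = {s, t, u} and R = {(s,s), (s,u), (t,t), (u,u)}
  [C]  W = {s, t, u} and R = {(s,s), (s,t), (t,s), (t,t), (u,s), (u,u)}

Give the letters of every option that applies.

The schema q → [R]⟨R⟩q is axiom B; it is valid on a frame iff R is symmetric.
(A) R is not symmetric (s R t but not t R s), so the schema fails here.
(B) R is not symmetric (s R u but not u R s), so the schema fails here.
(C) R is not symmetric (u R s but not s R u), so the schema fails here.

A, B, C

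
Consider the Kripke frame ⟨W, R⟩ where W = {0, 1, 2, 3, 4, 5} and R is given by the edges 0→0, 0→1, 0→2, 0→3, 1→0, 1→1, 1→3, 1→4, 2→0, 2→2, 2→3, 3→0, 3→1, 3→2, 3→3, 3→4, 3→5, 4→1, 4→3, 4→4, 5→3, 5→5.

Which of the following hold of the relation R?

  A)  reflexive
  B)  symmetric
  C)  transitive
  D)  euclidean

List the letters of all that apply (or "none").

A, B

(A) reflexive: each world relates to itself.
(B) symmetric: every R-edge is matched by its reverse.
(C) not transitive: 0 R 1 and 1 R 4 but not 0 R 4.
(D) not euclidean: 0 R 1 and 0 R 2 but not 1 R 2.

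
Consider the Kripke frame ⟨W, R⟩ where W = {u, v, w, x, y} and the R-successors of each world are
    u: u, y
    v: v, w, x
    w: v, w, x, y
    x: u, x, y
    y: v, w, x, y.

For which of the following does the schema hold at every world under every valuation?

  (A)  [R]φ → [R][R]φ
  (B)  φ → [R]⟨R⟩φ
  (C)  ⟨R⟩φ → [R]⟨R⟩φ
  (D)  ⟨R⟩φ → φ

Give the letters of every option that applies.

none

R is not symmetric: u R y but not y R u.
R is not transitive: u R y and y R v but not u R v.
R is not euclidean: u R y and u R u but not y R u.
R is not a subset of the identity: u R y with u ≠ y.
(A) [R]φ → [R][R]φ is axiom 4; it is valid on a frame exactly when R is transitive. R is not transitive, so not valid.
(B) φ → [R]⟨R⟩φ (axiom B) characterises the symmetric frames. R is not symmetric — not valid.
(C) axiom 5: valid iff R is euclidean. R is not euclidean — not valid.
(D) ⟨R⟩φ → φ (the converse of T) corresponds to R being a subset of the identity. Here R ⊄ identity, so not valid.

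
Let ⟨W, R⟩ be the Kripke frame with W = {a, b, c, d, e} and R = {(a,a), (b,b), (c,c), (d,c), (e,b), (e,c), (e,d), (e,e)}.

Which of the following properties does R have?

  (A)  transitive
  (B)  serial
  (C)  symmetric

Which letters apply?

(A) transitive: R is closed under composition.
(B) serial: every world has an R-successor.
(C) not symmetric: d R c but not c R d.

A, B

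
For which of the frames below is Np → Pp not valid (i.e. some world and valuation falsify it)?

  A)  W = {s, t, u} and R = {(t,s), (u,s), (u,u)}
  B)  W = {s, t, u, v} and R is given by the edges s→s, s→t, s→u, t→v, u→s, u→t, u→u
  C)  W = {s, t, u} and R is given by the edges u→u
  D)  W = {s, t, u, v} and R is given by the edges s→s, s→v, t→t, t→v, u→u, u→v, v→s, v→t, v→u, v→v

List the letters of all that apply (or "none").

A, B, C

The schema Np → Pp is axiom D; it is valid on a frame iff R is serial.
(A) R is not serial (s has no R-successor), so the schema fails here.
(B) R is not serial (v has no R-successor), so the schema fails here.
(C) R is not serial (s has no R-successor), so the schema fails here.
(D) R is serial (every world has an R-successor), so the schema is valid here.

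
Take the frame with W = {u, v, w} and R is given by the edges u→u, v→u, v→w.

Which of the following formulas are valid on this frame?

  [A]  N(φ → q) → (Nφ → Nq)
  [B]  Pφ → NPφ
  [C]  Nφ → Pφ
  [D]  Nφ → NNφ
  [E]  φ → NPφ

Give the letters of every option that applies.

A, D

R is not symmetric: v R u but not u R v.
R is transitive: R is closed under composition.
R is not euclidean: v R u and v R w but not u R w.
R is not serial: w has no R-successor.
(A) N(φ → q) → (Nφ → Nq) is axiom K, valid on every Kripke frame — valid.
(B) Pφ → NPφ (axiom 5) characterises the euclidean frames. R is not euclidean — not valid.
(C) Nφ → Pφ (axiom D) characterises the serial frames. R is not serial — not valid.
(D) axiom 4: valid iff R is transitive. R is transitive — valid.
(E) φ → NPφ (axiom B) characterises the symmetric frames. R is not symmetric — not valid.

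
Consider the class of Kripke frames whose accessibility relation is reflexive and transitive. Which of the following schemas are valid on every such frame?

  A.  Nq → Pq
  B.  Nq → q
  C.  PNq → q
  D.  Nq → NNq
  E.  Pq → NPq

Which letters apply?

A, B, D

Reflexive relations are serial.
(A) Nq → Pq is axiom D, which corresponds to seriality. Every such R is serial — valid.
(B) axiom T: valid iff R is reflexive. Every such R is reflexive — valid.
(C) PNq → q is the dual of axiom B, which corresponds to symmetry. Such an R need not be symmetric — not valid.
(D) Nq → NNq (axiom 4) characterises the transitive frames. Every such R is transitive — valid.
(E) Pq → NPq (axiom 5) characterises the euclidean frames. Such an R need not be euclidean — not valid.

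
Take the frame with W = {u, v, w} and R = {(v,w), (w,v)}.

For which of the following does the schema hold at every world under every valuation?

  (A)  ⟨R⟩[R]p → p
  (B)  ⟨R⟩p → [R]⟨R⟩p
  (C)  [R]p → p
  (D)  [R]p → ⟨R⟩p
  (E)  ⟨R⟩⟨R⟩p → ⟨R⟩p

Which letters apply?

A

R is not reflexive: not u R u.
R is symmetric: every R-edge is matched by its reverse.
R is not transitive: v R w and w R v but not v R v.
R is not euclidean: v R w and v R w but not w R w.
R is not serial: u has no R-successor.
(A) ⟨R⟩[R]p → p (the dual of axiom B) characterises the symmetric frames. R is symmetric — valid.
(B) ⟨R⟩p → [R]⟨R⟩p is axiom 5, which corresponds to the euclidean property. R is not euclidean — not valid.
(C) [R]p → p is axiom T; it is valid on a frame exactly when R is reflexive. R is not reflexive, so not valid.
(D) [R]p → ⟨R⟩p is axiom D, which corresponds to seriality. R is not serial — not valid.
(E) ⟨R⟩⟨R⟩p → ⟨R⟩p (the dual of axiom 4) characterises the transitive frames. R is not transitive — not valid.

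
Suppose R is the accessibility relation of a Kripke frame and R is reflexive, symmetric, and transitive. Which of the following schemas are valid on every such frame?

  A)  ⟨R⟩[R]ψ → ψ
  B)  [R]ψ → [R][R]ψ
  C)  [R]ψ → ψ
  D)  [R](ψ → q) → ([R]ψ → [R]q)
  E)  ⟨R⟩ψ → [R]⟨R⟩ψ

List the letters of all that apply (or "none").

A relation that is reflexive, symmetric, and transitive is also euclidean and serial.
(A) the dual of axiom B: valid iff R is symmetric. Every such R is symmetric — valid.
(B) [R]ψ → [R][R]ψ (axiom 4) characterises the transitive frames. Every such R is transitive — valid.
(C) [R]ψ → ψ is axiom T; it is valid on a frame exactly when R is reflexive. Every such R is reflexive, so valid.
(D) [R](ψ → q) → ([R]ψ → [R]q) is axiom K, valid on every Kripke frame — valid.
(E) ⟨R⟩ψ → [R]⟨R⟩ψ (axiom 5) characterises the euclidean frames. Every such R is euclidean — valid.

A, B, C, D, E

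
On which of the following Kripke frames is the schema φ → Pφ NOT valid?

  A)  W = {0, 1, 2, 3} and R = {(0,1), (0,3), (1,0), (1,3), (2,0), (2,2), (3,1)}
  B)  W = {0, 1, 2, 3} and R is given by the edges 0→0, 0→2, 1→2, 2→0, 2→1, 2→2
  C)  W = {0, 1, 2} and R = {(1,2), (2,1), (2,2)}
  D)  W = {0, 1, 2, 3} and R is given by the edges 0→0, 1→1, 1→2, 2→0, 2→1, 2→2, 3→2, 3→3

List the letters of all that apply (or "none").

A, B, C

The schema φ → Pφ is the dual of axiom T; it is valid on a frame iff R is reflexive.
(A) R is not reflexive (not 0 R 0), so the schema fails here.
(B) R is not reflexive (not 1 R 1), so the schema fails here.
(C) R is not reflexive (not 0 R 0), so the schema fails here.
(D) R is reflexive (each world relates to itself), so the schema is valid here.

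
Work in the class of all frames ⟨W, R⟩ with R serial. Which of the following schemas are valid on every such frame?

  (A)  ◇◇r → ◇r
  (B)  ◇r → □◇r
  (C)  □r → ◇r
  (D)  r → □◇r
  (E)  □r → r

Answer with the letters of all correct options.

(A) ◇◇r → ◇r (the dual of axiom 4) characterises the transitive frames. Such an R need not be transitive — not valid.
(B) ◇r → □◇r (axiom 5) characterises the euclidean frames. Such an R need not be euclidean — not valid.
(C) □r → ◇r (axiom D) characterises the serial frames. Every such R is serial — valid.
(D) r → □◇r is axiom B, which corresponds to symmetry. Such an R need not be symmetric — not valid.
(E) axiom T: valid iff R is reflexive. Such an R need not be reflexive — not valid.

C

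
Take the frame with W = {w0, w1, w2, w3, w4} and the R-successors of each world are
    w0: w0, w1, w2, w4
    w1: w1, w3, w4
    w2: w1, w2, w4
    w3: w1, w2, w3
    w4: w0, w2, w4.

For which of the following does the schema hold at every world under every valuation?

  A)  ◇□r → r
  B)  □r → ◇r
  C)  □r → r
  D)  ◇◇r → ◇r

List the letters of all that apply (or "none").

B, C

R is reflexive: each world relates to itself.
R is not symmetric: w0 R w1 but not w1 R w0.
R is not transitive: w0 R w1 and w1 R w3 but not w0 R w3.
R is serial: every world has an R-successor.
(A) ◇□r → r is the dual of axiom B, which corresponds to symmetry. R is not symmetric — not valid.
(B) □r → ◇r is axiom D, which corresponds to seriality. R is serial — valid.
(C) □r → r is axiom T, which corresponds to reflexivity. R is reflexive — valid.
(D) the dual of axiom 4: valid iff R is transitive. R is not transitive — not valid.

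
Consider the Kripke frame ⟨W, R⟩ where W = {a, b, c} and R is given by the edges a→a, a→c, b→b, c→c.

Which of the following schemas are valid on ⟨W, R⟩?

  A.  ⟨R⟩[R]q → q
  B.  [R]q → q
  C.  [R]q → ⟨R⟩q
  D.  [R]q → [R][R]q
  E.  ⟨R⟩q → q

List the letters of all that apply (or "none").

B, C, D

R is reflexive: each world relates to itself.
R is not symmetric: a R c but not c R a.
R is transitive: R is closed under composition.
R is serial: every world has an R-successor.
R is not a subset of the identity: a R c with a ≠ c.
(A) ⟨R⟩[R]q → q is the dual of axiom B; it is valid on a frame exactly when R is symmetric. R is not symmetric, so not valid.
(B) axiom T: valid iff R is reflexive. R is reflexive — valid.
(C) [R]q → ⟨R⟩q is axiom D, which corresponds to seriality. R is serial — valid.
(D) axiom 4: valid iff R is transitive. R is transitive — valid.
(E) ⟨R⟩q → q (the converse of T) corresponds to R being a subset of the identity. Here R ⊄ identity, so not valid.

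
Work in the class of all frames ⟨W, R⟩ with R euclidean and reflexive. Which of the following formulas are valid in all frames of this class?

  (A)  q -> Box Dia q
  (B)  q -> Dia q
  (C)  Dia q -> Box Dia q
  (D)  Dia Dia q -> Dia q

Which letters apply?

A, B, C, D

A reflexive euclidean relation is also symmetric (from wRw and wRv the euclidean condition gives vRw) and hence transitive; it is an equivalence relation.
(A) q -> Box Dia q is axiom B; it is valid on a frame exactly when R is symmetric. Every such R is symmetric, so valid.
(B) the dual of axiom T: valid iff R is reflexive. Every such R is reflexive — valid.
(C) axiom 5: valid iff R is euclidean. Every such R is euclidean — valid.
(D) Dia Dia q -> Dia q is the dual of axiom 4, which corresponds to transitivity. Every such R is transitive — valid.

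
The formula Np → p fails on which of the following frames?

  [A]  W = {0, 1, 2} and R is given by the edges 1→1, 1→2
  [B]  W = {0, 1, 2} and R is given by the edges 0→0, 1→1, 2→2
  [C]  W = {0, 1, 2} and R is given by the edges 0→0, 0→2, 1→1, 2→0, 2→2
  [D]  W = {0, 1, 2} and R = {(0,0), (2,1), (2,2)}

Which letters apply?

A, D

The schema Np → p is axiom T; it is valid on a frame iff R is reflexive.
(A) R is not reflexive (not 0 R 0), so the schema fails here.
(B) R is reflexive (each world relates to itself), so the schema is valid here.
(C) R is reflexive (each world relates to itself), so the schema is valid here.
(D) R is not reflexive (not 1 R 1), so the schema fails here.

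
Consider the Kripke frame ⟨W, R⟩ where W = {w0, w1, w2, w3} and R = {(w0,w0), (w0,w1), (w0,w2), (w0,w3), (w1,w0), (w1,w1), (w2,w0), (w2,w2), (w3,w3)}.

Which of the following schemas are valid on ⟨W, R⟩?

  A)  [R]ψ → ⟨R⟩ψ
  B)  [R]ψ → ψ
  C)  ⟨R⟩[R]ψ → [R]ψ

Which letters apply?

A, B

R is reflexive: each world relates to itself.
R is not euclidean: w0 R w1 and w0 R w2 but not w1 R w2.
R is serial: every world has an R-successor.
(A) [R]ψ → ⟨R⟩ψ (axiom D) characterises the serial frames. R is serial — valid.
(B) [R]ψ → ψ (axiom T) characterises the reflexive frames. R is reflexive — valid.
(C) ⟨R⟩[R]ψ → [R]ψ is the dual of axiom 5; it is valid on a frame exactly when R is euclidean. R is not euclidean, so not valid.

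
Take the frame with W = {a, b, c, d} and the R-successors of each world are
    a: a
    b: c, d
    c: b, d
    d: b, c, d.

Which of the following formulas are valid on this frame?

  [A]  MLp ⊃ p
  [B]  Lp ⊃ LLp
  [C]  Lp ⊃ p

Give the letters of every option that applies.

A

R is not reflexive: not b R b.
R is symmetric: every R-edge is matched by its reverse.
R is not transitive: b R c and c R b but not b R b.
(A) the dual of axiom B: valid iff R is symmetric. R is symmetric — valid.
(B) axiom 4: valid iff R is transitive. R is not transitive — not valid.
(C) Lp ⊃ p is axiom T, which corresponds to reflexivity. R is not reflexive — not valid.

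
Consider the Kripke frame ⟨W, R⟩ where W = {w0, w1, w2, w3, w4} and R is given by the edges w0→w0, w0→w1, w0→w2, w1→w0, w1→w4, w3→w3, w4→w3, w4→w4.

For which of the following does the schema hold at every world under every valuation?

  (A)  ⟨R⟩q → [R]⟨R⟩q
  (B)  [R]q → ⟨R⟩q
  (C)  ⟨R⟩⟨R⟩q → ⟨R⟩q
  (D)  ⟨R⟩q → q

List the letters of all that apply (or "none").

none

R is not transitive: w0 R w1 and w1 R w4 but not w0 R w4.
R is not euclidean: w0 R w1 and w0 R w2 but not w1 R w2.
R is not serial: w2 has no R-successor.
R is not a subset of the identity: w0 R w1 with w0 ≠ w1.
(A) axiom 5: valid iff R is euclidean. R is not euclidean — not valid.
(B) [R]q → ⟨R⟩q (axiom D) characterises the serial frames. R is not serial — not valid.
(C) ⟨R⟩⟨R⟩q → ⟨R⟩q is the dual of axiom 4, which corresponds to transitivity. R is not transitive — not valid.
(D) ⟨R⟩q → q (the converse of T) corresponds to R being a subset of the identity. Here R ⊄ identity, so not valid.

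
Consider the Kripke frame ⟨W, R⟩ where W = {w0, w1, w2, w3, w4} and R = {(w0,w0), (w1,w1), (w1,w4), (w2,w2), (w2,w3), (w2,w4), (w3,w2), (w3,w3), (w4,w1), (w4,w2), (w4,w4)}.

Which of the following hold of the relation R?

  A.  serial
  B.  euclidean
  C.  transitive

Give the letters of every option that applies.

A

(A) serial: every world has an R-successor.
(B) not euclidean: w2 R w3 and w2 R w4 but not w3 R w4.
(C) not transitive: w1 R w4 and w4 R w2 but not w1 R w2.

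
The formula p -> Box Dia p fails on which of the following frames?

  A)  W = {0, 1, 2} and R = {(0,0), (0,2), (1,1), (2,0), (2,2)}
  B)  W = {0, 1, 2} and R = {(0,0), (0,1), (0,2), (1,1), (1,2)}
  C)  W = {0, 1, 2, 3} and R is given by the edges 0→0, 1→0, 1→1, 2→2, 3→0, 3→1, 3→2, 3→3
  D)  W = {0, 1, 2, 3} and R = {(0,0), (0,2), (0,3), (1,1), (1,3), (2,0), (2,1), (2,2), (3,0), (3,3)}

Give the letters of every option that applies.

The schema p -> Box Dia p is axiom B; it is valid on a frame iff R is symmetric.
(A) R is symmetric (every R-edge is matched by its reverse), so the schema is valid here.
(B) R is not symmetric (0 R 1 but not 1 R 0), so the schema fails here.
(C) R is not symmetric (1 R 0 but not 0 R 1), so the schema fails here.
(D) R is not symmetric (1 R 3 but not 3 R 1), so the schema fails here.

B, C, D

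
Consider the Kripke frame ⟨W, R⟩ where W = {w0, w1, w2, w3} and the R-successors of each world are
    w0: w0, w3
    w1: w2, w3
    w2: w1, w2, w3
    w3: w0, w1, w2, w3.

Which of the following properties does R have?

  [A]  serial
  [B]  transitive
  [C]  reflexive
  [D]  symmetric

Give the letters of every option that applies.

A, D

(A) serial: every world has an R-successor.
(B) not transitive: w0 R w3 and w3 R w1 but not w0 R w1.
(C) not reflexive: not w1 R w1.
(D) symmetric: every R-edge is matched by its reverse.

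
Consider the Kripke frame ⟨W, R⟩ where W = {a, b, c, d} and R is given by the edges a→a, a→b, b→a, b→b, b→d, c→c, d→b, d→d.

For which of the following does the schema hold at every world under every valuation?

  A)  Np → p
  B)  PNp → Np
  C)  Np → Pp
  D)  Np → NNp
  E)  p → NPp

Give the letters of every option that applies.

A, C, E

R is reflexive: each world relates to itself.
R is symmetric: every R-edge is matched by its reverse.
R is not transitive: a R b and b R d but not a R d.
R is not euclidean: b R a and b R d but not a R d.
R is serial: every world has an R-successor.
(A) Np → p is axiom T; it is valid on a frame exactly when R is reflexive. R is reflexive, so valid.
(B) PNp → Np is the dual of axiom 5, which corresponds to the euclidean property. R is not euclidean — not valid.
(C) Np → Pp is axiom D, which corresponds to seriality. R is serial — valid.
(D) Np → NNp (axiom 4) characterises the transitive frames. R is not transitive — not valid.
(E) axiom B: valid iff R is symmetric. R is symmetric — valid.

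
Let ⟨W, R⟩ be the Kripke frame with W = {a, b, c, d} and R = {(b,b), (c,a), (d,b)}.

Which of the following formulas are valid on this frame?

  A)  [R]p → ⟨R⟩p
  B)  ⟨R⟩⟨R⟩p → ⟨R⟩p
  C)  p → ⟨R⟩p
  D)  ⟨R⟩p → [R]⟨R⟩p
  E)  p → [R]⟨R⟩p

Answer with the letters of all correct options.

B

R is not reflexive: not a R a.
R is not symmetric: c R a but not a R c.
R is transitive: R is closed under composition.
R is not euclidean: c R a and c R a but not a R a.
R is not serial: a has no R-successor.
(A) [R]p → ⟨R⟩p is axiom D, which corresponds to seriality. R is not serial — not valid.
(B) ⟨R⟩⟨R⟩p → ⟨R⟩p (the dual of axiom 4) characterises the transitive frames. R is transitive — valid.
(C) p → ⟨R⟩p is the dual of axiom T, which corresponds to reflexivity. R is not reflexive — not valid.
(D) ⟨R⟩p → [R]⟨R⟩p (axiom 5) characterises the euclidean frames. R is not euclidean — not valid.
(E) p → [R]⟨R⟩p is axiom B; it is valid on a frame exactly when R is symmetric. R is not symmetric, so not valid.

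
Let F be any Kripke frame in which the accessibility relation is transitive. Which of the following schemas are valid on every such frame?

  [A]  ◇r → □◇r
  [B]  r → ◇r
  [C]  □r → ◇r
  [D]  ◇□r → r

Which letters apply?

none

(A) ◇r → □◇r (axiom 5) characterises the euclidean frames. Such an R need not be euclidean — not valid.
(B) r → ◇r is the dual of axiom T, which corresponds to reflexivity. Such an R need not be reflexive — not valid.
(C) □r → ◇r is axiom D; it is valid on a frame exactly when R is serial. Such an R need not be serial, so not valid.
(D) ◇□r → r (the dual of axiom B) characterises the symmetric frames. Such an R need not be symmetric — not valid.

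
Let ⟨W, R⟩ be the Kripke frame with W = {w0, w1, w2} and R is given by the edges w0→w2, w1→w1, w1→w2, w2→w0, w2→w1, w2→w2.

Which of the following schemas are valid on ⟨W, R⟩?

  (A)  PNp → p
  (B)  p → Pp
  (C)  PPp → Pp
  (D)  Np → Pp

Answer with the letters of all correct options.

A, D

R is not reflexive: not w0 R w0.
R is symmetric: every R-edge is matched by its reverse.
R is not transitive: w0 R w2 and w2 R w0 but not w0 R w0.
R is serial: every world has an R-successor.
(A) PNp → p (the dual of axiom B) characterises the symmetric frames. R is symmetric — valid.
(B) the dual of axiom T: valid iff R is reflexive. R is not reflexive — not valid.
(C) PPp → Pp (the dual of axiom 4) characterises the transitive frames. R is not transitive — not valid.
(D) Np → Pp is axiom D; it is valid on a frame exactly when R is serial. R is serial, so valid.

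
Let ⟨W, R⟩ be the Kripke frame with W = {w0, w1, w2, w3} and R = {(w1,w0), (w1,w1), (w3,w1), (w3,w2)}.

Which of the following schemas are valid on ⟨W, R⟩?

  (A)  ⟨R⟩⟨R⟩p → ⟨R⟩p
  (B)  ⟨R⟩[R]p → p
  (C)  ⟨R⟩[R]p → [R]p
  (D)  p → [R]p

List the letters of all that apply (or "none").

none

R is not symmetric: w1 R w0 but not w0 R w1.
R is not transitive: w3 R w1 and w1 R w0 but not w3 R w0.
R is not euclidean: w1 R w0 and w1 R w1 but not w0 R w1.
R is not a subset of the identity: w1 R w0 with w1 ≠ w0.
(A) the dual of axiom 4: valid iff R is transitive. R is not transitive — not valid.
(B) ⟨R⟩[R]p → p (the dual of axiom B) characterises the symmetric frames. R is not symmetric — not valid.
(C) ⟨R⟩[R]p → [R]p (the dual of axiom 5) characterises the euclidean frames. R is not euclidean — not valid.
(D) p → [R]p is equivalent to ◇p→p; it holds exactly when R ⊆ identity. Here R ⊄ identity — not valid.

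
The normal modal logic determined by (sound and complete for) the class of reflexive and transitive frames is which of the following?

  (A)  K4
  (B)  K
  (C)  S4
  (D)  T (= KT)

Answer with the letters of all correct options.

C

(A) K4 is determined by the class of transitive frames.
(B) K is determined by the class of arbitrary frames.
(C) S4 is determined by exactly this class.
(D) T (= KT) is determined by the class of reflexive frames.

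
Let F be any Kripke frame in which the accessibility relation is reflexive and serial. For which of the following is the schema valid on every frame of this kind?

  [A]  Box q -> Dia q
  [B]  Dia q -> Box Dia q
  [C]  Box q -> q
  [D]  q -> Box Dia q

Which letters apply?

A, C

(A) Box q -> Dia q is axiom D, which corresponds to seriality. Every such R is serial — valid.
(B) axiom 5: valid iff R is euclidean. Such an R need not be euclidean — not valid.
(C) Box q -> q is axiom T; it is valid on a frame exactly when R is reflexive. Every such R is reflexive, so valid.
(D) q -> Box Dia q is axiom B, which corresponds to symmetry. Such an R need not be symmetric — not valid.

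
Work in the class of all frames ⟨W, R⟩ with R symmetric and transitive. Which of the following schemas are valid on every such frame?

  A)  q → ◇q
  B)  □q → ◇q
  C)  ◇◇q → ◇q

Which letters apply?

A symmetric transitive relation is euclidean (uRv and uRw give vRu by symmetry, then vRw by transitivity).
(A) q → ◇q (the dual of axiom T) characterises the reflexive frames. Such an R need not be reflexive — not valid.
(B) □q → ◇q is axiom D; it is valid on a frame exactly when R is serial. Such an R need not be serial, so not valid.
(C) ◇◇q → ◇q (the dual of axiom 4) characterises the transitive frames. Every such R is transitive — valid.

C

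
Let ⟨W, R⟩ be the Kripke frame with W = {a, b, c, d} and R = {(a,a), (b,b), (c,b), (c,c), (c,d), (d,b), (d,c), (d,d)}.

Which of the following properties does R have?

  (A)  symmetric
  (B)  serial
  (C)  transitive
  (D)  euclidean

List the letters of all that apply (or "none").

(A) not symmetric: c R b but not b R c.
(B) serial: every world has an R-successor.
(C) transitive: R is closed under composition.
(D) not euclidean: c R b and c R c but not b R c.

B, C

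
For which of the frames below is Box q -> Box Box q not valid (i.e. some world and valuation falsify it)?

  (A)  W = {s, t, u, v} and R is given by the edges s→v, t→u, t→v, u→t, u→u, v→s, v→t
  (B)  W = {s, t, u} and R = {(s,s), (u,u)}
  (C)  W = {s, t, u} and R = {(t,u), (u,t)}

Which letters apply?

The schema Box q -> Box Box q is axiom 4; it is valid on a frame iff R is transitive.
(A) R is not transitive (s R v and v R s but not s R s), so the schema fails here.
(B) R is transitive (R is closed under composition), so the schema is valid here.
(C) R is not transitive (t R u and u R t but not t R t), so the schema fails here.

A, C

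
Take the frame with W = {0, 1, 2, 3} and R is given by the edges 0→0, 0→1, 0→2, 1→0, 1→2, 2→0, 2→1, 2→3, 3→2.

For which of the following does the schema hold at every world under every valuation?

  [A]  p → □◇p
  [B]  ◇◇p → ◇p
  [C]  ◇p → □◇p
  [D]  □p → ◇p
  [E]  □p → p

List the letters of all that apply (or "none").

A, D

R is not reflexive: not 1 R 1.
R is symmetric: every R-edge is matched by its reverse.
R is not transitive: 0 R 2 and 2 R 3 but not 0 R 3.
R is not euclidean: 2 R 0 and 2 R 3 but not 0 R 3.
R is serial: every world has an R-successor.
(A) p → □◇p (axiom B) characterises the symmetric frames. R is symmetric — valid.
(B) ◇◇p → ◇p (the dual of axiom 4) characterises the transitive frames. R is not transitive — not valid.
(C) ◇p → □◇p is axiom 5; it is valid on a frame exactly when R is euclidean. R is not euclidean, so not valid.
(D) □p → ◇p is axiom D; it is valid on a frame exactly when R is serial. R is serial, so valid.
(E) axiom T: valid iff R is reflexive. R is not reflexive — not valid.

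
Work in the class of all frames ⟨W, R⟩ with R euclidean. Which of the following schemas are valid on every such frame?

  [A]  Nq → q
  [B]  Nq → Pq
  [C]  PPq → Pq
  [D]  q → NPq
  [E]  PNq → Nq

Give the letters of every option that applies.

E

(A) axiom T: valid iff R is reflexive. Such an R need not be reflexive — not valid.
(B) Nq → Pq (axiom D) characterises the serial frames. Such an R need not be serial — not valid.
(C) the dual of axiom 4: valid iff R is transitive. Such an R need not be transitive — not valid.
(D) axiom B: valid iff R is symmetric. Such an R need not be symmetric — not valid.
(E) PNq → Nq is the dual of axiom 5; it is valid on a frame exactly when R is euclidean. Every such R is euclidean, so valid.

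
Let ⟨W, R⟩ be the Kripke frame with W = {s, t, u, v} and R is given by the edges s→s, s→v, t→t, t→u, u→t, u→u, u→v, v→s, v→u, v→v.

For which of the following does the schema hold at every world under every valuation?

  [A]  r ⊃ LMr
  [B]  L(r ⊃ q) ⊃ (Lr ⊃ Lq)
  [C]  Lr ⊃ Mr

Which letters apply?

A, B, C

R is symmetric: every R-edge is matched by its reverse.
R is serial: every world has an R-successor.
(A) r ⊃ LMr is axiom B, which corresponds to symmetry. R is symmetric — valid.
(B) L(r ⊃ q) ⊃ (Lr ⊃ Lq) is the K axiom; it holds on all frames — valid.
(C) Lr ⊃ Mr (axiom D) characterises the serial frames. R is serial — valid.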